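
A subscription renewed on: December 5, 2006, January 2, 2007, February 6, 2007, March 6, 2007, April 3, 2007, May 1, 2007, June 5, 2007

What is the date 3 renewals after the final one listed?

September 4, 2007

Gaps: 28, 35, 28, 28, 28, 35 days — a mix of 28 and 35. Every date is a Tuesday.
Each is the 1st Tuesday of its month.
1st Tuesday of July 2007: July 3, 2007.
1st Tuesday of August 2007: August 7, 2007.
September 2007 — 1st Tuesday is September 4, 2007.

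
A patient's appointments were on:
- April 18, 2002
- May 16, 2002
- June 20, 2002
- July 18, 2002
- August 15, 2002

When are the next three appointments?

September 19, 2002; October 17, 2002; November 21, 2002

Gaps: 28, 35, 28, 28 days — a mix of 28 and 35. Every date is a Thursday.
Each is the 3rd Thursday of its month.
September 2002 — 3rd Thursday is September 19, 2002.
3rd Thursday of October 2002: October 17, 2002.
November 2002 — 3rd Thursday is November 21, 2002.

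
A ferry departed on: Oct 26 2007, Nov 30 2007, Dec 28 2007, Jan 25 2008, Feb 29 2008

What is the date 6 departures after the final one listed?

These are Fridays with 35, 28, 28, 35-day gaps.
Each is the final Friday of its month — Nov 30 2007 is past the 28th, so '4th Friday' doesn't fit.
Last Friday of March 2008: Mar 28 2008.
April 2008 ends with Friday Apr 25 2008.
Last Friday of May 2008: May 30 2008.
June 2008 ends with Friday Jun 27 2008.
Last Friday of July 2008: Jul 25 2008.
August 2008 ends with Friday Aug 29 2008.

Aug 29 2008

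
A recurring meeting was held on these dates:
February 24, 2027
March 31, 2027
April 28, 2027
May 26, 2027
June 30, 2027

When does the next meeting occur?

July 28, 2027

Every date is a Wednesday; gaps 35, 28, 28, 35 days.
Each is the last Wednesday of its month (at least one falls on the 29th or later, ruling out '4th Wednesday').
July 2027 ends with Wednesday July 28, 2027.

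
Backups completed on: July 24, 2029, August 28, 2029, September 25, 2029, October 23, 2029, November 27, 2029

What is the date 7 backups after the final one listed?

Gaps: 35, 28, 28, 35 days — a mix of 28 and 35. Every date is a Tuesday.
Each is the 4th Tuesday of its month.
December 2029 — 4th Tuesday is December 25, 2029.
4th Tuesday of January 2030: January 22, 2030.
4th Tuesday of February 2030: February 26, 2030.
March 2030 — 4th Tuesday is March 26, 2030.
4th Tuesday of April 2030: April 23, 2030.
4th Tuesday of May 2030: May 28, 2030.
4th Tuesday of June 2030: June 25, 2030.

June 25, 2030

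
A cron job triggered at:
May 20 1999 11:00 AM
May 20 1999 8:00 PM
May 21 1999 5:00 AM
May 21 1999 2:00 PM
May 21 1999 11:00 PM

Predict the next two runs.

May 22 1999 8:00 AM, May 22 1999 5:00 PM

Gaps: 9, 9, 9, 9 hours — each event is 9 hours after the previous one.
May 21 1999 11:00 PM + 9 h = May 22 1999 8:00 AM.
May 22 1999 8:00 AM + 9 h = May 22 1999 5:00 PM.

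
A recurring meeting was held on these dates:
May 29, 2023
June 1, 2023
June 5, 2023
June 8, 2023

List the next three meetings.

June 12, 2023; June 15, 2023; June 19, 2023

Gaps: 3, 4, 3 days — not constant, but cyclic with period 2.
The events fall on every Monday and Thursday.
The following Monday is June 12, 2023.
The following Thursday is June 15, 2023.
The following Monday is June 19, 2023.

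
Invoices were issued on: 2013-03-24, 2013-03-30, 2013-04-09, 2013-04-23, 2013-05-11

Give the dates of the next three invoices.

The spacing grows by 4 each time: 6, 10, 14, 18 days.
Next gap: 22 days. 2013-05-11 + 22 days = 2013-06-02.
Next gap: 26 days. 2013-06-02 + 26 days = 2013-06-28.
Next gap: 30 days. 2013-06-28 + 30 days = 2013-07-28.

2013-06-02, 2013-06-28, 2013-07-28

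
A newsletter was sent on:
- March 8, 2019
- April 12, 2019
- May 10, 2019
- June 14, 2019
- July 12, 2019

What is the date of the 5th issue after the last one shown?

Gaps: 35, 28, 35, 28 days — a mix of 28 and 35. Every date is a Friday.
Each is the 2nd Friday of its month.
August 2019 — 2nd Friday is August 9, 2019.
2nd Friday of September 2019: September 13, 2019.
2nd Friday of October 2019: October 11, 2019.
November 2019 — 2nd Friday is November 8, 2019.
December 2019 — 2nd Friday is December 13, 2019.

December 13, 2019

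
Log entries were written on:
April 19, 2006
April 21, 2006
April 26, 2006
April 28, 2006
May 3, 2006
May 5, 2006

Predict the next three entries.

Every event lands on a Wednesday or Friday (gaps cycle 2, 5, 2, 5, 2).
So the schedule is: every Wednesday and Friday.
The following Wednesday is May 10, 2006.
Next Friday: May 12, 2006.
Next Wednesday: May 17, 2006.

May 10, 2006; May 12, 2006; May 17, 2006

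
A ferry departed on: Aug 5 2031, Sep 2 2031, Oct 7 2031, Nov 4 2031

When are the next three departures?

These are Tuesdays at 28- or 35-day spacing (28, 35, 28).
The pattern: 1st Tuesday of the month.
December 2031 — 1st Tuesday is Dec 2 2031.
1st Tuesday of January 2032: Jan 6 2032.
1st Tuesday of February 2032: Feb 3 2032.

Dec 2 2031, Jan 6 2032, Feb 3 2032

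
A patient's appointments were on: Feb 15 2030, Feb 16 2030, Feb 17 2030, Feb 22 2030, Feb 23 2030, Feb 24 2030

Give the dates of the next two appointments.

The gap pattern 1, 1, 5, 1, 1 repeats every 3 events.
These are the Fridays, Saturdays and Sundays of each week.
The following Friday is Mar 1 2030.
Next Saturday: Mar 2 2030.

Mar 1 2030, Mar 2 2030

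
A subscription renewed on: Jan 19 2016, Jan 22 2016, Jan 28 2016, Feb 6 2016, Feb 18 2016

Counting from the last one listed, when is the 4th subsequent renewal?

May 6 2016

The spacing grows by 3 each time: 3, 6, 9, 12 days.
Next gap: 15 days. Feb 18 2016 + 15 days = Mar 4 2016.
Next gap: 18 days. Mar 4 2016 + 18 days = Mar 22 2016.
Next gap: 21 days. Mar 22 2016 + 21 days = Apr 12 2016.
Next gap: 24 days. Apr 12 2016 + 24 days = May 6 2016.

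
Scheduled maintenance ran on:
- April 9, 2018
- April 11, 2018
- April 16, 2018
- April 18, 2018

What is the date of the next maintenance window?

Every event lands on a Monday or Wednesday (gaps cycle 2, 5, 2).
So the schedule is: every Monday and Wednesday.
Next Monday: April 23, 2018.

April 23, 2018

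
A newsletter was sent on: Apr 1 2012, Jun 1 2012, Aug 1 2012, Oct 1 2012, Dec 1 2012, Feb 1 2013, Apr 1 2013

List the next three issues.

Jun 1 2013, Aug 1 2013, Oct 1 2013

Gaps: 61, 61, 61, 61, 62, 59 days — not constant. Every event is on the 1st of the month.
Pattern: the 1st of every 2 months.
Next: June 2013 → Jun 1 2013.
Next: August 2013 → Aug 1 2013.
Next: October 2013 → Oct 1 2013.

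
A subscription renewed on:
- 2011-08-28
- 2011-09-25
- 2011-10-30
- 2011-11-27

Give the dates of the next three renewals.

All Sundays; the gaps (28, 35, 28) vary with month length.
This is the last Sunday of each month.
Last Sunday of December 2011: 2011-12-25.
January 2012 ends with Sunday 2012-01-29.
Last Sunday of February 2012: 2012-02-26.

2011-12-25, 2012-01-29, 2012-02-26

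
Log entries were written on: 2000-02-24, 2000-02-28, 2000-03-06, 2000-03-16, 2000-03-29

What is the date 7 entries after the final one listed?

Gaps: 4, 7, 10, 13 days — each gap is 3 larger than the previous one.
Next gap: 16 days. 2000-03-29 + 16 days = 2000-04-14.
Next gap: 19 days. 2000-04-14 + 19 days = 2000-05-03.
Next gap: 22 days. 2000-05-03 + 22 days = 2000-05-25.
Next gap: 25 days. 2000-05-25 + 25 days = 2000-06-19.
Next gap: 28 days. 2000-06-19 + 28 days = 2000-07-17.
Next gap: 31 days. 2000-07-17 + 31 days = 2000-08-17.
Next gap: 34 days. 2000-08-17 + 34 days = 2000-09-20.

2000-09-20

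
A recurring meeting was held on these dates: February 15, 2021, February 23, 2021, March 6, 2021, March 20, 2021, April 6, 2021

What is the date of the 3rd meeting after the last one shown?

Intervals are 8, 11, 14, 17 days — an arithmetic progression with common difference 3.
Next gap: 20 days. April 6, 2021 + 20 days = April 26, 2021.
Next gap: 23 days. April 26, 2021 + 23 days = May 19, 2021.
Next gap: 26 days. May 19, 2021 + 26 days = June 14, 2021.

June 14, 2021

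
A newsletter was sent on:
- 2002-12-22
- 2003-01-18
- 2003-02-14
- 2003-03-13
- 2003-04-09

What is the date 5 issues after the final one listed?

Every event comes 27 days after the last (27, 27, 27, 27).
2003-04-09 + 27 days = 2003-05-06.
2003-05-06 + 27 days = 2003-06-02.
2003-06-02 + 27 days = 2003-06-29.
2003-06-29 + 27 days = 2003-07-26.
2003-07-26 + 27 days = 2003-08-22.

2003-08-22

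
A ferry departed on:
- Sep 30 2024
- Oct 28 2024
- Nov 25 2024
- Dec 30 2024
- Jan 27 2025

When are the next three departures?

These are Mondays with 28, 28, 35, 28-day gaps.
Each is the final Monday of its month — Sep 30 2024 is past the 28th, so '4th Monday' doesn't fit.
February 2025 ends with Monday Feb 24 2025.
March 2025 ends with Monday Mar 31 2025.
April 2025 ends with Monday Apr 28 2025.

Feb 24 2025, Mar 31 2025, Apr 28 2025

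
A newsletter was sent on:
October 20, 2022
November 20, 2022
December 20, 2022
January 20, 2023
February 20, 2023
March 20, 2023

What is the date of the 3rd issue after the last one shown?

The day-of-month is always 20 (31, 30, 31, 31, 28 days between events).
So this recurs on the 20th of each month.
Next: April 2023 → April 20, 2023.
Next: May 2023 → May 20, 2023.
June 2023: June 20, 2023.

June 20, 2023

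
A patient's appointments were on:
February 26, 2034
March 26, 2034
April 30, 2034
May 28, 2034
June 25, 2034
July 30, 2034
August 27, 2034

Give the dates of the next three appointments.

September 24, 2034; October 29, 2034; November 26, 2034

These are Sundays with 28, 35, 28, 28, 35, 28-day gaps.
Each is the final Sunday of its month — April 30, 2034 is past the 28th, so '4th Sunday' doesn't fit.
September 2034 ends with Sunday September 24, 2034.
October 2034 ends with Sunday October 29, 2034.
Last Sunday of November 2034: November 26, 2034.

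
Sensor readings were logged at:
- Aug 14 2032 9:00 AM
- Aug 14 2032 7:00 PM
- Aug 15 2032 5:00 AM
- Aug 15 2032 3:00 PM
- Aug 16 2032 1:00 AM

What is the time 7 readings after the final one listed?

Spacing: 10, 10, 10, 10 h — constant 10 h.
Aug 16 2032 1:00 AM + 10 h = Aug 16 2032 11:00 AM.
Aug 16 2032 11:00 AM + 10 h = Aug 16 2032 9:00 PM.
Aug 16 2032 9:00 PM + 10 h = Aug 17 2032 7:00 AM.
Aug 17 2032 7:00 AM + 10 h = Aug 17 2032 5:00 PM.
Aug 17 2032 5:00 PM + 10 h = Aug 18 2032 3:00 AM.
Aug 18 2032 3:00 AM + 10 h = Aug 18 2032 1:00 PM.
Aug 18 2032 1:00 PM + 10 h = Aug 18 2032 11:00 PM.

Aug 18 2032 11:00 PM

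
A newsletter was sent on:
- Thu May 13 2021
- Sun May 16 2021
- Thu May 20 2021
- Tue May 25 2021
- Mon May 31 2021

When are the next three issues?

Gaps: 3, 4, 5, 6 days — each gap is 1 larger than the previous one.
Next gap: 7 days. Mon May 31 2021 + 7 days = Mon Jun 7 2021.
Next gap: 8 days. Mon Jun 7 2021 + 8 days = Tue Jun 15 2021.
Next gap: 9 days. Tue Jun 15 2021 + 9 days = Thu Jun 24 2021.

Mon Jun 7 2021, Tue Jun 15 2021, Thu Jun 24 2021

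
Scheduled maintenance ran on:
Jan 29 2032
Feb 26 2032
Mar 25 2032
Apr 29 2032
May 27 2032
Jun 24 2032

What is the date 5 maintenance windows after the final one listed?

Nov 25 2032

These are Thursdays with 28, 28, 35, 28, 28-day gaps.
Each is the final Thursday of its month — Jan 29 2032 is past the 28th, so '4th Thursday' doesn't fit.
July 2032 ends with Thursday Jul 29 2032.
Last Thursday of August 2032: Aug 26 2032.
September 2032 ends with Thursday Sep 30 2032.
October 2032 ends with Thursday Oct 28 2032.
Last Thursday of November 2032: Nov 25 2032.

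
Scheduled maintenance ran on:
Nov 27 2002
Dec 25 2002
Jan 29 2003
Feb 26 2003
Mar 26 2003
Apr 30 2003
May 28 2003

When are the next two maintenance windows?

These are Wednesdays with 28, 35, 28, 28, 35, 28-day gaps.
Each is the final Wednesday of its month — Jan 29 2003 is past the 28th, so '4th Wednesday' doesn't fit.
Last Wednesday of June 2003: Jun 25 2003.
Last Wednesday of July 2003: Jul 30 2003.

Jun 25 2003, Jul 30 2003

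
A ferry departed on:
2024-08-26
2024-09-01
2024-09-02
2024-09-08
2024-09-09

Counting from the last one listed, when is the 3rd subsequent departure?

2024-09-22

Every event lands on a Monday or Sunday (gaps cycle 6, 1, 6, 1).
So the schedule is: every Monday and Sunday.
Next Sunday: 2024-09-15.
Next Monday: 2024-09-16.
Next Sunday: 2024-09-22.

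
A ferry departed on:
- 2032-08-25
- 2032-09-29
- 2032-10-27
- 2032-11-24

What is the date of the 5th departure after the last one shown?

2033-04-27

All Wednesdays; the gaps (35, 28, 28) vary with month length.
This is the last Wednesday of each month.
Last Wednesday of December 2032: 2032-12-29.
January 2033 ends with Wednesday 2033-01-26.
February 2033 ends with Wednesday 2033-02-23.
Last Wednesday of March 2033: 2033-03-30.
Last Wednesday of April 2033: 2033-04-27.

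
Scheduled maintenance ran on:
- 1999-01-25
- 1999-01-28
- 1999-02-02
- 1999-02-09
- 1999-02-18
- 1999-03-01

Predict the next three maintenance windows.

1999-03-14, 1999-03-29, 1999-04-15

Intervals are 3, 5, 7, 9, 11 days — an arithmetic progression with common difference 2.
Next gap: 13 days. 1999-03-01 + 13 days = 1999-03-14.
Next gap: 15 days. 1999-03-14 + 15 days = 1999-03-29.
Next gap: 17 days. 1999-03-29 + 17 days = 1999-04-15.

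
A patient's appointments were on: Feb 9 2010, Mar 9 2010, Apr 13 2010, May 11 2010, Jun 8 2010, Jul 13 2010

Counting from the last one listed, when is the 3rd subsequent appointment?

Oct 12 2010

These are Tuesdays at 28- or 35-day spacing (28, 35, 28, 28, 35).
The pattern: 2nd Tuesday of the month.
August 2010 — 2nd Tuesday is Aug 10 2010.
September 2010 — 2nd Tuesday is Sep 14 2010.
October 2010 — 2nd Tuesday is Oct 12 2010.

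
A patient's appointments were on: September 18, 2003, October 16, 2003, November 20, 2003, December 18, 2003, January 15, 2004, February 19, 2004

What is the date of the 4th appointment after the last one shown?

June 17, 2004

Gaps: 28, 35, 28, 28, 35 days — a mix of 28 and 35. Every date is a Thursday.
Each is the 3rd Thursday of its month.
March 2004 — 3rd Thursday is March 18, 2004.
3rd Thursday of April 2004: April 15, 2004.
3rd Thursday of May 2004: May 20, 2004.
June 2004 — 3rd Thursday is June 17, 2004.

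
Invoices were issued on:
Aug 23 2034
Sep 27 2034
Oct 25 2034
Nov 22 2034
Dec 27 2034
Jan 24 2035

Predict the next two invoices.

Feb 28 2035, Mar 28 2035

These are Wednesdays at 28- or 35-day spacing (35, 28, 28, 35, 28).
The pattern: 4th Wednesday of the month.
4th Wednesday of February 2035: Feb 28 2035.
March 2035 — 4th Wednesday is Mar 28 2035.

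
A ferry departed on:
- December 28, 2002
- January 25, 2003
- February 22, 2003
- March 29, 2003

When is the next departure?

These are Saturdays with 28, 28, 35-day gaps.
Each is the final Saturday of its month — March 29, 2003 is past the 28th, so '4th Saturday' doesn't fit.
Last Saturday of April 2003: April 26, 2003.

April 26, 2003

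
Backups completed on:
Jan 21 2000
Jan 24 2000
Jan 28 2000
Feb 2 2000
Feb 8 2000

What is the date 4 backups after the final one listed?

Mar 13 2000

Intervals are 3, 4, 5, 6 days — an arithmetic progression with common difference 1.
Next gap: 7 days. Feb 8 2000 + 7 days = Feb 15 2000.
Next gap: 8 days. Feb 15 2000 + 8 days = Feb 23 2000.
Next gap: 9 days. Feb 23 2000 + 9 days = Mar 3 2000.
Next gap: 10 days. Mar 3 2000 + 10 days = Mar 13 2000.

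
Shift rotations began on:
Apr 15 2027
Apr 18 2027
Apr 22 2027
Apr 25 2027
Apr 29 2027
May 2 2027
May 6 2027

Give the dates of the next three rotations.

Every event lands on a Thursday or Sunday (gaps cycle 3, 4, 3, 4, 3, 4).
So the schedule is: every Thursday and Sunday.
The following Sunday is May 9 2027.
The following Thursday is May 13 2027.
Next Sunday: May 16 2027.

May 9 2027, May 13 2027, May 16 2027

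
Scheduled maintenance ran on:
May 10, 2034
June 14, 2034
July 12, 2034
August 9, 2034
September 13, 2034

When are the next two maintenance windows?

October 11, 2034; November 8, 2034

These are Wednesdays at 28- or 35-day spacing (35, 28, 28, 35).
The pattern: 2nd Wednesday of the month.
2nd Wednesday of October 2034: October 11, 2034.
November 2034 — 2nd Wednesday is November 8, 2034.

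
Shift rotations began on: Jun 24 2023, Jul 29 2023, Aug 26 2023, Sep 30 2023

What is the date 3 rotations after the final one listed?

These are Saturdays with 35, 28, 35-day gaps.
Each is the final Saturday of its month — Jul 29 2023 is past the 28th, so '4th Saturday' doesn't fit.
October 2023 ends with Saturday Oct 28 2023.
Last Saturday of November 2023: Nov 25 2023.
Last Saturday of December 2023: Dec 30 2023.

Dec 30 2023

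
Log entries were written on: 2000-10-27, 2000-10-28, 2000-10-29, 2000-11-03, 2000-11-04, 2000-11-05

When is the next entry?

The gap pattern 1, 1, 5, 1, 1 repeats every 3 events.
These are the Fridays, Saturdays and Sundays of each week.
The following Friday is 2000-11-10.

2000-11-10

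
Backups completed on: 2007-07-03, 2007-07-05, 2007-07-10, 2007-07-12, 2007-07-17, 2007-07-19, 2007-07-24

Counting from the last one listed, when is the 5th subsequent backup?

2007-08-09

Every event lands on a Tuesday or Thursday (gaps cycle 2, 5, 2, 5, 2, 5).
So the schedule is: every Tuesday and Thursday.
Next Thursday: 2007-07-26.
The following Tuesday is 2007-07-31.
The following Thursday is 2007-08-02.
Next Tuesday: 2007-08-07.
Next Thursday: 2007-08-09.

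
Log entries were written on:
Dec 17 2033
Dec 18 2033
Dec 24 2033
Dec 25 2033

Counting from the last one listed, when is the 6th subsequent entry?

Jan 15 2034

Gaps: 1, 6, 1 days — not constant, but cyclic with period 2.
The events fall on every Saturday and Sunday.
Next Saturday: Dec 31 2033.
Next Sunday: Jan 1 2034.
The following Saturday is Jan 7 2034.
The following Sunday is Jan 8 2034.
Next Saturday: Jan 14 2034.
The following Sunday is Jan 15 2034.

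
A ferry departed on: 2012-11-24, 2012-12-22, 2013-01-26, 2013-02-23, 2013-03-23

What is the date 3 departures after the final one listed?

These are Saturdays at 28- or 35-day spacing (28, 35, 28, 28).
The pattern: 4th Saturday of the month.
4th Saturday of April 2013: 2013-04-27.
4th Saturday of May 2013: 2013-05-25.
June 2013 — 4th Saturday is 2013-06-22.

2013-06-22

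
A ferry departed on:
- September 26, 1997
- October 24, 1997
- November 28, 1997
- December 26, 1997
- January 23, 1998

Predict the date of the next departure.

February 27, 1998

All dates are Fridays, 28, 35, 28, 28 days apart.
Specifically, the 4th Friday of each month.
4th Friday of February 1998: February 27, 1998.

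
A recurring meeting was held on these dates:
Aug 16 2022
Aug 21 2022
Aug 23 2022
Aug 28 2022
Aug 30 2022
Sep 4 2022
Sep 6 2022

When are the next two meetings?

Sep 11 2022, Sep 13 2022

Every event lands on a Tuesday or Sunday (gaps cycle 5, 2, 5, 2, 5, 2).
So the schedule is: every Tuesday and Sunday.
The following Sunday is Sep 11 2022.
The following Tuesday is Sep 13 2022.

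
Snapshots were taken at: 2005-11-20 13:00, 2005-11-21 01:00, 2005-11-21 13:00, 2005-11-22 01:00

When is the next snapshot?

Gaps: 12, 12, 12 hours — each event is 12 hours after the previous one.
2005-11-22 01:00 + 12 h = 2005-11-22 13:00.

2005-11-22 13:00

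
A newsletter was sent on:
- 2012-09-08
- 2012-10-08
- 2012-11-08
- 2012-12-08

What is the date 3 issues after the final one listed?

Each date is the 8th; the gaps (30, 31, 30) track the month lengths.
The rule is the 8th of each month.
January 2013: 2013-01-08.
February 2013: 2013-02-08.
March 2013: 2013-03-08.

2013-03-08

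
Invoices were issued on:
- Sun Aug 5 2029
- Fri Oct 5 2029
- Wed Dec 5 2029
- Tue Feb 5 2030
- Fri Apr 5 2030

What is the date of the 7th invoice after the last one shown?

The day-of-month is always 5 (61, 61, 62, 59 days between events).
So this recurs on the 5th of every 2 months.
Next: June 2030 → Wed Jun 5 2030.
Next: August 2030 → Mon Aug 5 2030.
October 2030: Sat Oct 5 2030.
December 2030: Thu Dec 5 2030.
February 2031: Wed Feb 5 2031.
April 2031: Sat Apr 5 2031.
Next: June 2031 → Thu Jun 5 2031.

Thu Jun 5 2031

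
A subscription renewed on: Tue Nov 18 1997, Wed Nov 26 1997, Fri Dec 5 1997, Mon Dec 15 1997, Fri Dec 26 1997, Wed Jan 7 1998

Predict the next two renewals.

Tue Jan 20 1998, Tue Feb 3 1998

The spacing grows by 1 each time: 8, 9, 10, 11, 12 days.
Next gap: 13 days. Wed Jan 7 1998 + 13 days = Tue Jan 20 1998.
Next gap: 14 days. Tue Jan 20 1998 + 14 days = Tue Feb 3 1998.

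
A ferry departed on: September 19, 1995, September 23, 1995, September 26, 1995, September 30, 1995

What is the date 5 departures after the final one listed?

Every event lands on a Tuesday or Saturday (gaps cycle 4, 3, 4).
So the schedule is: every Tuesday and Saturday.
Next Tuesday: October 3, 1995.
Next Saturday: October 7, 1995.
The following Tuesday is October 10, 1995.
The following Saturday is October 14, 1995.
The following Tuesday is October 17, 1995.

October 17, 1995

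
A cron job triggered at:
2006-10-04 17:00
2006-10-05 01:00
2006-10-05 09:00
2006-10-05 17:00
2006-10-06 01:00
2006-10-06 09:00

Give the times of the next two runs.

Spacing: 8, 8, 8, 8, 8 h — constant 8 h.
2006-10-06 09:00 + 8 h = 2006-10-06 17:00.
2006-10-06 17:00 + 8 h = 2006-10-07 01:00.

2006-10-06 17:00, 2006-10-07 01:00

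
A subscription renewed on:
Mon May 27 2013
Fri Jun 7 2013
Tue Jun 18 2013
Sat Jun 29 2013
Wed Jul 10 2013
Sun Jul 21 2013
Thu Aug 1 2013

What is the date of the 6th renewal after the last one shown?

Sun Oct 6 2013

Every event comes 11 days after the last (11, 11, 11, 11, 11, 11).
Thu Aug 1 2013 + 11 days = Mon Aug 12 2013.
Mon Aug 12 2013 + 11 days = Fri Aug 23 2013.
Fri Aug 23 2013 + 11 days = Tue Sep 3 2013.
Tue Sep 3 2013 + 11 days = Sat Sep 14 2013.
Sat Sep 14 2013 + 11 days = Wed Sep 25 2013.
Wed Sep 25 2013 + 11 days = Sun Oct 6 2013.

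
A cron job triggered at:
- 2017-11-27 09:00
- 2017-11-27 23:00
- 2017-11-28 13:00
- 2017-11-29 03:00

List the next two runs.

2017-11-29 17:00, 2017-11-30 07:00

Spacing: 14, 14, 14 h — constant 14 h.
2017-11-29 03:00 + 14 h = 2017-11-29 17:00.
2017-11-29 17:00 + 14 h = 2017-11-30 07:00.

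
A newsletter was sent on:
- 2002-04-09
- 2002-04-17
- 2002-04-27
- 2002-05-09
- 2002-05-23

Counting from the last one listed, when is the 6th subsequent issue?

2002-09-26

The spacing grows by 2 each time: 8, 10, 12, 14 days.
Next gap: 16 days. 2002-05-23 + 16 days = 2002-06-08.
Next gap: 18 days. 2002-06-08 + 18 days = 2002-06-26.
Next gap: 20 days. 2002-06-26 + 20 days = 2002-07-16.
Next gap: 22 days. 2002-07-16 + 22 days = 2002-08-07.
Next gap: 24 days. 2002-08-07 + 24 days = 2002-08-31.
Next gap: 26 days. 2002-08-31 + 26 days = 2002-09-26.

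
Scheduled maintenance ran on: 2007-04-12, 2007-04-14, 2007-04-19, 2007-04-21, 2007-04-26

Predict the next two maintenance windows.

The gap pattern 2, 5, 2, 5 repeats every 2 events.
These are the Thursdays and Saturdays of each week.
The following Saturday is 2007-04-28.
The following Thursday is 2007-05-03.

2007-04-28, 2007-05-03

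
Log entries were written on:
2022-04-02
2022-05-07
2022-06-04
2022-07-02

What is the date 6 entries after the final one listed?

2023-01-07

All dates are Saturdays, 35, 28, 28 days apart.
Specifically, the 1st Saturday of each month.
August 2022 — 1st Saturday is 2022-08-06.
September 2022 — 1st Saturday is 2022-09-03.
October 2022 — 1st Saturday is 2022-10-01.
November 2022 — 1st Saturday is 2022-11-05.
December 2022 — 1st Saturday is 2022-12-03.
January 2023 — 1st Saturday is 2023-01-07.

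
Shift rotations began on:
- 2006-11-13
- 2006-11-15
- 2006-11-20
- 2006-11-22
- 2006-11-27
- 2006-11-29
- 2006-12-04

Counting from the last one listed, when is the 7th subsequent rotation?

2006-12-27

The gap pattern 2, 5, 2, 5, 2, 5 repeats every 2 events.
These are the Mondays and Wednesdays of each week.
Next Wednesday: 2006-12-06.
The following Monday is 2006-12-11.
Next Wednesday: 2006-12-13.
The following Monday is 2006-12-18.
The following Wednesday is 2006-12-20.
The following Monday is 2006-12-25.
Next Wednesday: 2006-12-27.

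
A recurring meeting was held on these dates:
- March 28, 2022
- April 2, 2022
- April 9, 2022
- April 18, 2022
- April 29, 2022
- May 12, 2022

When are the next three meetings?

May 27, 2022; June 13, 2022; July 2, 2022

The spacing grows by 2 each time: 5, 7, 9, 11, 13 days.
Next gap: 15 days. May 12, 2022 + 15 days = May 27, 2022.
Next gap: 17 days. May 27, 2022 + 17 days = June 13, 2022.
Next gap: 19 days. June 13, 2022 + 19 days = July 2, 2022.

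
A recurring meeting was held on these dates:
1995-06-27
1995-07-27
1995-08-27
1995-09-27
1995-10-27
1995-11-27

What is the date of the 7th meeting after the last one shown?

Gaps: 30, 31, 31, 30, 31 days — not constant. Every event is on the 27th of the month.
Pattern: the 27th of each month.
Next: December 1995 → 1995-12-27.
Next: January 1996 → 1996-01-27.
February 1996: 1996-02-27.
March 1996: 1996-03-27.
Next: April 1996 → 1996-04-27.
Next: May 1996 → 1996-05-27.
Next: June 1996 → 1996-06-27.

1996-06-27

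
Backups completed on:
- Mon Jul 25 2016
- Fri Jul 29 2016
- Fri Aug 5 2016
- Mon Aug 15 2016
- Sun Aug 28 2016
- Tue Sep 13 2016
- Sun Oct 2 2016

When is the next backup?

The spacing grows by 3 each time: 4, 7, 10, 13, 16, 19 days.
Next gap: 22 days. Sun Oct 2 2016 + 22 days = Mon Oct 24 2016.

Mon Oct 24 2016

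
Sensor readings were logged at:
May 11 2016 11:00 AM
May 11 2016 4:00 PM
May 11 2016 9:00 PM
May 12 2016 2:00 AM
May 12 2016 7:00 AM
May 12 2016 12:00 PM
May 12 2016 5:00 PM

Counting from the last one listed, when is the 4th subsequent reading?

Spacing: 5, 5, 5, 5, 5, 5 h — constant 5 h.
May 12 2016 5:00 PM + 5 h = May 12 2016 10:00 PM.
May 12 2016 10:00 PM + 5 h = May 13 2016 3:00 AM.
May 13 2016 3:00 AM + 5 h = May 13 2016 8:00 AM.
May 13 2016 8:00 AM + 5 h = May 13 2016 1:00 PM.

May 13 2016 1:00 PM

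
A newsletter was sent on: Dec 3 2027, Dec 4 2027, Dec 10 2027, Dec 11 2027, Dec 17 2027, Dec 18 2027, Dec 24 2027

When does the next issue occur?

Every event lands on a Friday or Saturday (gaps cycle 1, 6, 1, 6, 1, 6).
So the schedule is: every Friday and Saturday.
The following Saturday is Dec 25 2027.

Dec 25 2027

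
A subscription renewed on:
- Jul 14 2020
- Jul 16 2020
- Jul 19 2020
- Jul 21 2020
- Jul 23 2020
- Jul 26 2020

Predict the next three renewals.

Jul 28 2020, Jul 30 2020, Aug 2 2020

Every event lands on a Tuesday or Thursday or Sunday (gaps cycle 2, 3, 2, 2, 3).
So the schedule is: every Tuesday, Thursday and Sunday.
Next Tuesday: Jul 28 2020.
Next Thursday: Jul 30 2020.
Next Sunday: Aug 2 2020.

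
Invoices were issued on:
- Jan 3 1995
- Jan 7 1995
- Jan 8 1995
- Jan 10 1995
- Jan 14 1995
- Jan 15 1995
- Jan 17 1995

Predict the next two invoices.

Jan 21 1995, Jan 22 1995

Gaps: 4, 1, 2, 4, 1, 2 days — not constant, but cyclic with period 3.
The events fall on every Tuesday, Saturday and Sunday.
Next Saturday: Jan 21 1995.
Next Sunday: Jan 22 1995.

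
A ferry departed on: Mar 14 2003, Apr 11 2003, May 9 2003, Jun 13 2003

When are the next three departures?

Jul 11 2003, Aug 8 2003, Sep 12 2003

All dates are Fridays, 28, 28, 35 days apart.
Specifically, the 2nd Friday of each month.
2nd Friday of July 2003: Jul 11 2003.
August 2003 — 2nd Friday is Aug 8 2003.
September 2003 — 2nd Friday is Sep 12 2003.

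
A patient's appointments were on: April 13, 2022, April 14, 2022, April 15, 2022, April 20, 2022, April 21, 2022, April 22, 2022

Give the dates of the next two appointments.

April 27, 2022; April 28, 2022

The gap pattern 1, 1, 5, 1, 1 repeats every 3 events.
These are the Wednesdays, Thursdays and Fridays of each week.
The following Wednesday is April 27, 2022.
Next Thursday: April 28, 2022.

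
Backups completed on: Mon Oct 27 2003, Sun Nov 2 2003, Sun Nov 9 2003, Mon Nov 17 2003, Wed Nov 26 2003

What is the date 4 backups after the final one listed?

Intervals are 6, 7, 8, 9 days — an arithmetic progression with common difference 1.
Next gap: 10 days. Wed Nov 26 2003 + 10 days = Sat Dec 6 2003.
Next gap: 11 days. Sat Dec 6 2003 + 11 days = Wed Dec 17 2003.
Next gap: 12 days. Wed Dec 17 2003 + 12 days = Mon Dec 29 2003.
Next gap: 13 days. Mon Dec 29 2003 + 13 days = Sun Jan 11 2004.

Sun Jan 11 2004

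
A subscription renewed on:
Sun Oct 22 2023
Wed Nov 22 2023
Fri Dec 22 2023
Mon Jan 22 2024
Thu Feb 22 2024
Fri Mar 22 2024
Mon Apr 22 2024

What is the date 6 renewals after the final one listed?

Tue Oct 22 2024

The day-of-month is always 22 (31, 30, 31, 31, 29, 31 days between events).
So this recurs on the 22nd of each month.
Next: May 2024 → Wed May 22 2024.
Next: June 2024 → Sat Jun 22 2024.
Next: July 2024 → Mon Jul 22 2024.
August 2024: Thu Aug 22 2024.
September 2024: Sun Sep 22 2024.
October 2024: Tue Oct 22 2024.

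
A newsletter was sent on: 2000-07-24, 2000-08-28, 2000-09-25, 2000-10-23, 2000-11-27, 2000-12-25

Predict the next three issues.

2001-01-22, 2001-02-26, 2001-03-26

Gaps: 35, 28, 28, 35, 28 days — a mix of 28 and 35. Every date is a Monday.
Each is the 4th Monday of its month.
4th Monday of January 2001: 2001-01-22.
February 2001 — 4th Monday is 2001-02-26.
4th Monday of March 2001: 2001-03-26.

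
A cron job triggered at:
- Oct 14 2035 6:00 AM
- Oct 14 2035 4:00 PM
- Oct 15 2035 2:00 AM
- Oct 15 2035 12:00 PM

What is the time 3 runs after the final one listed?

Gaps: 10, 10, 10 hours — each event is 10 hours after the previous one.
Oct 15 2035 12:00 PM + 10 h = Oct 15 2035 10:00 PM.
Oct 15 2035 10:00 PM + 10 h = Oct 16 2035 8:00 AM.
Oct 16 2035 8:00 AM + 10 h = Oct 16 2035 6:00 PM.

Oct 16 2035 6:00 PM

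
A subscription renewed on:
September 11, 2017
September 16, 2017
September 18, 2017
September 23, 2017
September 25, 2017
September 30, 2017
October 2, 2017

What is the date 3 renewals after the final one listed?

Every event lands on a Monday or Saturday (gaps cycle 5, 2, 5, 2, 5, 2).
So the schedule is: every Monday and Saturday.
Next Saturday: October 7, 2017.
Next Monday: October 9, 2017.
The following Saturday is October 14, 2017.

October 14, 2017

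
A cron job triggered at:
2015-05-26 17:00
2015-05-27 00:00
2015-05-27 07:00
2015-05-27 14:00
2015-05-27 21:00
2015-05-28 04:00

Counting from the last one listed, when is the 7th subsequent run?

Spacing: 7, 7, 7, 7, 7 h — constant 7 h.
2015-05-28 04:00 + 7 h = 2015-05-28 11:00.
2015-05-28 11:00 + 7 h = 2015-05-28 18:00.
2015-05-28 18:00 + 7 h = 2015-05-29 01:00.
2015-05-29 01:00 + 7 h = 2015-05-29 08:00.
2015-05-29 08:00 + 7 h = 2015-05-29 15:00.
2015-05-29 15:00 + 7 h = 2015-05-29 22:00.
2015-05-29 22:00 + 7 h = 2015-05-30 05:00.

2015-05-30 05:00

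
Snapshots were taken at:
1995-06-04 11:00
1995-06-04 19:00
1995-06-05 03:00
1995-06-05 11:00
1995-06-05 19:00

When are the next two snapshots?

Gaps: 8, 8, 8, 8 hours — each event is 8 hours after the previous one.
1995-06-05 19:00 + 8 h = 1995-06-06 03:00.
1995-06-06 03:00 + 8 h = 1995-06-06 11:00.

1995-06-06 03:00, 1995-06-06 11:00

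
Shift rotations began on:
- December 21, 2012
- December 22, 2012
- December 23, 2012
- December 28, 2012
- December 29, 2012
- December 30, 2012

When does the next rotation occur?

The gap pattern 1, 1, 5, 1, 1 repeats every 3 events.
These are the Fridays, Saturdays and Sundays of each week.
Next Friday: January 4, 2013.

January 4, 2013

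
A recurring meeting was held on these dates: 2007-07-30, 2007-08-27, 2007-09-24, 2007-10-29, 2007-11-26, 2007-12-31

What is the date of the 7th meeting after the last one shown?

2008-07-28

These are Mondays with 28, 28, 35, 28, 35-day gaps.
Each is the final Monday of its month — 2007-07-30 is past the 28th, so '4th Monday' doesn't fit.
Last Monday of January 2008: 2008-01-28.
February 2008 ends with Monday 2008-02-25.
Last Monday of March 2008: 2008-03-31.
April 2008 ends with Monday 2008-04-28.
Last Monday of May 2008: 2008-05-26.
June 2008 ends with Monday 2008-06-30.
Last Monday of July 2008: 2008-07-28.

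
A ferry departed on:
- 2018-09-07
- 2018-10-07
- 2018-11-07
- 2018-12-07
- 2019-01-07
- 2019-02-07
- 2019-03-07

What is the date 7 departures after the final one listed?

Each date is the 7th; the gaps (30, 31, 30, 31, 31, 28) track the month lengths.
The rule is the 7th of each month.
Next: April 2019 → 2019-04-07.
Next: May 2019 → 2019-05-07.
June 2019: 2019-06-07.
Next: July 2019 → 2019-07-07.
Next: August 2019 → 2019-08-07.
September 2019: 2019-09-07.
Next: October 2019 → 2019-10-07.

2019-10-07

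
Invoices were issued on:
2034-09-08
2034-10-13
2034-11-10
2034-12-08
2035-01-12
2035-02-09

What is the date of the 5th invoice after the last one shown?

All dates are Fridays, 35, 28, 28, 35, 28 days apart.
Specifically, the 2nd Friday of each month.
March 2035 — 2nd Friday is 2035-03-09.
April 2035 — 2nd Friday is 2035-04-13.
May 2035 — 2nd Friday is 2035-05-11.
June 2035 — 2nd Friday is 2035-06-08.
2nd Friday of July 2035: 2035-07-13.

2035-07-13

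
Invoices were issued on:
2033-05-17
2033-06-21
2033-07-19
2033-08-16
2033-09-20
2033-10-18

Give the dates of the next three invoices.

These are Tuesdays at 28- or 35-day spacing (35, 28, 28, 35, 28).
The pattern: 3rd Tuesday of the month.
November 2033 — 3rd Tuesday is 2033-11-15.
3rd Tuesday of December 2033: 2033-12-20.
3rd Tuesday of January 2034: 2034-01-17.

2033-11-15, 2033-12-20, 2034-01-17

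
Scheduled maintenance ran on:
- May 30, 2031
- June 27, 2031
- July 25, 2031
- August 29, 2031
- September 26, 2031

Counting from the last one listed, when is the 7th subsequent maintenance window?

These are Fridays with 28, 28, 35, 28-day gaps.
Each is the final Friday of its month — May 30, 2031 is past the 28th, so '4th Friday' doesn't fit.
Last Friday of October 2031: October 31, 2031.
November 2031 ends with Friday November 28, 2031.
Last Friday of December 2031: December 26, 2031.
January 2032 ends with Friday January 30, 2032.
Last Friday of February 2032: February 27, 2032.
Last Friday of March 2032: March 26, 2032.
Last Friday of April 2032: April 30, 2032.

April 30, 2032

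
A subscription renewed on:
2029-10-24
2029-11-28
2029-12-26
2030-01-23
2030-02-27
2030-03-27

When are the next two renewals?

Gaps: 35, 28, 28, 35, 28 days — a mix of 28 and 35. Every date is a Wednesday.
Each is the 4th Wednesday of its month.
April 2030 — 4th Wednesday is 2030-04-24.
4th Wednesday of May 2030: 2030-05-22.

2030-04-24, 2030-05-22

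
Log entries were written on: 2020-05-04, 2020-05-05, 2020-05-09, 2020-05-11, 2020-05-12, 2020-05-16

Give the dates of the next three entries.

The gap pattern 1, 4, 2, 1, 4 repeats every 3 events.
These are the Mondays, Tuesdays and Saturdays of each week.
The following Monday is 2020-05-18.
The following Tuesday is 2020-05-19.
The following Saturday is 2020-05-23.

2020-05-18, 2020-05-19, 2020-05-23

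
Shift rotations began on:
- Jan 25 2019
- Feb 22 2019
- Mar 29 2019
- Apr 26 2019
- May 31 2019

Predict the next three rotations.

Jun 28 2019, Jul 26 2019, Aug 30 2019

Every date is a Friday; gaps 28, 35, 28, 35 days.
Each is the last Friday of its month (at least one falls on the 29th or later, ruling out '4th Friday').
Last Friday of June 2019: Jun 28 2019.
July 2019 ends with Friday Jul 26 2019.
August 2019 ends with Friday Aug 30 2019.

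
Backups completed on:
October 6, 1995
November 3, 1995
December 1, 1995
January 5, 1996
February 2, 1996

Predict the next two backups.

These are Fridays at 28- or 35-day spacing (28, 28, 35, 28).
The pattern: 1st Friday of the month.
1st Friday of March 1996: March 1, 1996.
April 1996 — 1st Friday is April 5, 1996.

March 1, 1996; April 5, 1996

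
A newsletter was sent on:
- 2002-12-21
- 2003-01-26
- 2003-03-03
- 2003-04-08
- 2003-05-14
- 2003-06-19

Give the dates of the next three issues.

Gaps between consecutive events: 36, 36, 36, 36, 36 days — a constant 36-day interval.
2003-06-19 + 36 days = 2003-07-25.
2003-07-25 + 36 days = 2003-08-30.
2003-08-30 + 36 days = 2003-10-05.

2003-07-25, 2003-08-30, 2003-10-05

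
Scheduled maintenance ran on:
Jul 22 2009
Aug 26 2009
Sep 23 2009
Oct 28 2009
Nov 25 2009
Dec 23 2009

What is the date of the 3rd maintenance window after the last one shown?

Gaps: 35, 28, 35, 28, 28 days — a mix of 28 and 35. Every date is a Wednesday.
Each is the 4th Wednesday of its month.
January 2010 — 4th Wednesday is Jan 27 2010.
4th Wednesday of February 2010: Feb 24 2010.
March 2010 — 4th Wednesday is Mar 24 2010.

Mar 24 2010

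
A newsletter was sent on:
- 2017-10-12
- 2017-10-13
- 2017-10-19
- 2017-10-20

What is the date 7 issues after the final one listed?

2017-11-16

The gap pattern 1, 6, 1 repeats every 2 events.
These are the Thursdays and Fridays of each week.
The following Thursday is 2017-10-26.
The following Friday is 2017-10-27.
The following Thursday is 2017-11-02.
Next Friday: 2017-11-03.
The following Thursday is 2017-11-09.
The following Friday is 2017-11-10.
The following Thursday is 2017-11-16.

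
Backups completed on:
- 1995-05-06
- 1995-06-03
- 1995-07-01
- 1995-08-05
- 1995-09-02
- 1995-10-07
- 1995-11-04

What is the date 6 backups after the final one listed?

1996-05-04

These are Saturdays at 28- or 35-day spacing (28, 28, 35, 28, 35, 28).
The pattern: 1st Saturday of the month.
December 1995 — 1st Saturday is 1995-12-02.
1st Saturday of January 1996: 1996-01-06.
1st Saturday of February 1996: 1996-02-03.
March 1996 — 1st Saturday is 1996-03-02.
April 1996 — 1st Saturday is 1996-04-06.
May 1996 — 1st Saturday is 1996-05-04.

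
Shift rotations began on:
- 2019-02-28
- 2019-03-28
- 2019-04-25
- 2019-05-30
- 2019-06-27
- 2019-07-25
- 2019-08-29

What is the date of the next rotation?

Every date is a Thursday; gaps 28, 28, 35, 28, 28, 35 days.
Each is the last Thursday of its month (at least one falls on the 29th or later, ruling out '4th Thursday').
September 2019 ends with Thursday 2019-09-26.

2019-09-26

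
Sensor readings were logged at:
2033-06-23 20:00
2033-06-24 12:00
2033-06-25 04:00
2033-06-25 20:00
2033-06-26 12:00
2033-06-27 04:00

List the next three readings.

The interval is a steady 16 hours (16, 16, 16, 16, 16).
2033-06-27 04:00 + 16 h = 2033-06-27 20:00.
2033-06-27 20:00 + 16 h = 2033-06-28 12:00.
2033-06-28 12:00 + 16 h = 2033-06-29 04:00.

2033-06-27 20:00, 2033-06-28 12:00, 2033-06-29 04:00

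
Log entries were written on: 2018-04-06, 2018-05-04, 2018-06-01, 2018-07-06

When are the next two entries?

Gaps: 28, 28, 35 days — a mix of 28 and 35. Every date is a Friday.
Each is the 1st Friday of its month.
1st Friday of August 2018: 2018-08-03.
1st Friday of September 2018: 2018-09-07.

2018-08-03, 2018-09-07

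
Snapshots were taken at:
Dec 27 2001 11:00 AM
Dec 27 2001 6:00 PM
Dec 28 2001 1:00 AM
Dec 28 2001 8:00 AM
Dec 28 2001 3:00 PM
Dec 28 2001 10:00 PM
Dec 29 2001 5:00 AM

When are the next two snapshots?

Gaps: 7, 7, 7, 7, 7, 7 hours — each event is 7 hours after the previous one.
Dec 29 2001 5:00 AM + 7 h = Dec 29 2001 12:00 PM.
Dec 29 2001 12:00 PM + 7 h = Dec 29 2001 7:00 PM.

Dec 29 2001 12:00 PM, Dec 29 2001 7:00 PM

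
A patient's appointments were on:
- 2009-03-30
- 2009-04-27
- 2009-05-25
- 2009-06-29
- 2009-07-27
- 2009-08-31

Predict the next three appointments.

2009-09-28, 2009-10-26, 2009-11-30

All Mondays; the gaps (28, 28, 35, 28, 35) vary with month length.
This is the last Monday of each month.
Last Monday of September 2009: 2009-09-28.
October 2009 ends with Monday 2009-10-26.
November 2009 ends with Monday 2009-11-30.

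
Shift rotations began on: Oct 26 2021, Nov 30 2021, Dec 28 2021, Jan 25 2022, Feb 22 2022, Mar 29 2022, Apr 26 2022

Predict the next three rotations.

May 31 2022, Jun 28 2022, Jul 26 2022

Every date is a Tuesday; gaps 35, 28, 28, 28, 35, 28 days.
Each is the last Tuesday of its month (at least one falls on the 29th or later, ruling out '4th Tuesday').
Last Tuesday of May 2022: May 31 2022.
June 2022 ends with Tuesday Jun 28 2022.
July 2022 ends with Tuesday Jul 26 2022.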